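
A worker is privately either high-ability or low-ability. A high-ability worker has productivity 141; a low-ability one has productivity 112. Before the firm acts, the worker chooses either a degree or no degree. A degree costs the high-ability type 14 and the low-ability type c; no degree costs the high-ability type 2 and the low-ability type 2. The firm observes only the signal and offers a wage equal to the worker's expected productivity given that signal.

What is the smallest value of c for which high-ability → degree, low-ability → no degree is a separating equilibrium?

31

Under separation: degree → high-ability (pays 141); no degree → low-ability (pays 112).
High-ability: 141 − 14 = 127 ≥ 112 − 2 = 110. Holds regardless of c. ✓
Low-ability: 112 − 2 ≥ 141 − c, so c ≥ 141 − 110 = 31.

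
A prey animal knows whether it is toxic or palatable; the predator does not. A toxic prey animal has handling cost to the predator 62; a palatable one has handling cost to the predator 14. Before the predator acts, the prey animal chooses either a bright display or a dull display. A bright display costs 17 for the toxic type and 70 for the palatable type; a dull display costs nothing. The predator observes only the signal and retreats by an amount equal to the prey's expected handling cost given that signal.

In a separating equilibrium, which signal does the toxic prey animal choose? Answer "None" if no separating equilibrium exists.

Try toxic → bright display, palatable → dull display:
  If types separate, bright display earns payment 62 and dull display earns 14.
  Toxic: bright display gives 62 − 17 = 45; dull display gives 14 − 0 = 14. No deviation. ✓
  Palatable: dull display gives 14 − 0 = 14; bright display gives 62 − 70 = -8. No deviation. ✓
Both hold — the toxic type sends bright display.

bright display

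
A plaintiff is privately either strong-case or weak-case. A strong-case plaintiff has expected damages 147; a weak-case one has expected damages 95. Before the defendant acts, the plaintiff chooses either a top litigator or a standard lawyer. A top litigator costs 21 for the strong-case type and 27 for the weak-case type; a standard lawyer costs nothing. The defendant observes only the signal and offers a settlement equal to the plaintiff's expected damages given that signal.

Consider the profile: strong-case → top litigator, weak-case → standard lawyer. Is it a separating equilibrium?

If types separate, top litigator earns payment 147 and standard lawyer earns 95.
Strong-case: top litigator gives 147 − 21 = 126; standard lawyer gives 95 − 0 = 95. No deviation. ✓
Weak-case: standard lawyer gives 95 − 0 = 95; top litigator gives 147 − 27 = 120. Would deviate. ✗

No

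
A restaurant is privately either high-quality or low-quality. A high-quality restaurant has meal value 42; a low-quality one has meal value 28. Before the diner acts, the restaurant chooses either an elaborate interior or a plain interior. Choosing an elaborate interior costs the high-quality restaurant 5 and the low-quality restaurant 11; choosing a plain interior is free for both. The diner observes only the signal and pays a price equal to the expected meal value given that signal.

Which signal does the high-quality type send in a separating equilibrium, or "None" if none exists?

None

Try high-quality → elaborate interior, low-quality → plain interior:
  Under separation the diner infers type exactly: elaborate interior → high-quality (pays 42), plain interior → low-quality (pays 28).
  High-quality: elaborate interior gives 42 − 5 = 37; plain interior gives 28 − 0 = 28. No deviation. ✓
  Low-quality: plain interior gives 28 − 0 = 28; elaborate interior gives 42 − 11 = 31. Would deviate. ✗
Try high-quality → plain interior, low-quality → elaborate interior:
  Under separation the diner infers type exactly: plain interior → high-quality (pays 42), elaborate interior → low-quality (pays 28).
  High-quality: plain interior gives 42 − 0 = 42; elaborate interior gives 28 − 5 = 23. No deviation. ✓
  Low-quality: elaborate interior gives 28 − 11 = 17; plain interior gives 42 − 0 = 42. Would deviate. ✗
Neither assignment is incentive-compatible.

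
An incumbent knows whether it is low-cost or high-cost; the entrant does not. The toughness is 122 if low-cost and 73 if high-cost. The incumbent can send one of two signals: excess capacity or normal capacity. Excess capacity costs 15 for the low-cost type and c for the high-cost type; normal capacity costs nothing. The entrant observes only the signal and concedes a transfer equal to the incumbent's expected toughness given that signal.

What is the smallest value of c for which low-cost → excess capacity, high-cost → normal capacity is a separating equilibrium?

Under separation: excess capacity → low-cost (pays 122); normal capacity → high-cost (pays 73).
Low-cost: 122 − 15 = 107 ≥ 73 − 0 = 73. Holds regardless of c. ✓
High-cost: 73 − 0 ≥ 122 − c, so c ≥ 122 − 73 = 49.

49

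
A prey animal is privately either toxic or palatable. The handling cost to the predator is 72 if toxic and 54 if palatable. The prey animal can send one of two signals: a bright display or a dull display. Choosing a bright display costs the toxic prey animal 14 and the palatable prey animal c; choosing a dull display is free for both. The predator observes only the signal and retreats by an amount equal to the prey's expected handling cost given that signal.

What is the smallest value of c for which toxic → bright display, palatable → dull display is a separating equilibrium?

Under separation: bright display → toxic (pays 72); dull display → palatable (pays 54).
Toxic: 72 − 14 = 58 ≥ 54 − 0 = 54. Holds regardless of c. ✓
Palatable: 54 − 0 ≥ 72 − c, so c ≥ 72 − 54 = 18.

18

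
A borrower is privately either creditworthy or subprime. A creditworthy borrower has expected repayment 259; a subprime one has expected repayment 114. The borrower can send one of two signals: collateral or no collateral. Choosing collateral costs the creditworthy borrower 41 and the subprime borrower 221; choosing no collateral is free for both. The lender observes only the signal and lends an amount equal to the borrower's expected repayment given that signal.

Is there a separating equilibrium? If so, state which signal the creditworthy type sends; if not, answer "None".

Try creditworthy → collateral, subprime → no collateral:
  If types separate, collateral earns payment 259 and no collateral earns 114.
  Creditworthy: collateral gives 259 − 41 = 218; no collateral gives 114 − 0 = 114. No deviation. ✓
  Subprime: no collateral gives 114 − 0 = 114; collateral gives 259 − 221 = 38. No deviation. ✓
Both hold — the creditworthy type sends collateral.

collateral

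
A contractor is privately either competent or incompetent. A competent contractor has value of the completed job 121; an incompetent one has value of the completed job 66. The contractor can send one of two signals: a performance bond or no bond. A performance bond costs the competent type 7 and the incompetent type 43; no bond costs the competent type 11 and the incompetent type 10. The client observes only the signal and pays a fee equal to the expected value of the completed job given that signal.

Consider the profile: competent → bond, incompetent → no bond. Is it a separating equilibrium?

If types separate, bond earns payment 121 and no bond earns 66.
Competent: bond gives 121 − 7 = 114; no bond gives 66 − 11 = 55. No deviation. ✓
Incompetent: no bond gives 66 − 10 = 56; bond gives 121 − 43 = 78. Would deviate. ✗

No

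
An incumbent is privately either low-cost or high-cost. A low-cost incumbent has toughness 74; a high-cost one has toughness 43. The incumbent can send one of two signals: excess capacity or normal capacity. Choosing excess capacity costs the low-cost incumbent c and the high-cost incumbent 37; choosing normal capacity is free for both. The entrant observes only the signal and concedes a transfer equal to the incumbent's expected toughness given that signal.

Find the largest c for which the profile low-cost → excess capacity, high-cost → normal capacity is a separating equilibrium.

31

Under separation: excess capacity → low-cost (pays 74); normal capacity → high-cost (pays 43).
High-cost: 43 − 0 = 43 ≥ 74 − 37 = 37. Holds regardless of c. ✓
Low-cost: 74 − c ≥ 43 − 0, so c ≤ 74 − 43 = 31.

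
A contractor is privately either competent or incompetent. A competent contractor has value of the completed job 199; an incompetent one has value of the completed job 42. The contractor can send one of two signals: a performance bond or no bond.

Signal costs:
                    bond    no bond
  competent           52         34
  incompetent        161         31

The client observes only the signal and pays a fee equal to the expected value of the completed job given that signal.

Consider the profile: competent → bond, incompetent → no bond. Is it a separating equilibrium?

No

If types separate, bond earns payment 199 and no bond earns 42.
Competent: bond gives 199 − 52 = 147; no bond gives 42 − 34 = 8. No deviation. ✓
Incompetent: no bond gives 42 − 31 = 11; bond gives 199 − 161 = 38. Would deviate. ✗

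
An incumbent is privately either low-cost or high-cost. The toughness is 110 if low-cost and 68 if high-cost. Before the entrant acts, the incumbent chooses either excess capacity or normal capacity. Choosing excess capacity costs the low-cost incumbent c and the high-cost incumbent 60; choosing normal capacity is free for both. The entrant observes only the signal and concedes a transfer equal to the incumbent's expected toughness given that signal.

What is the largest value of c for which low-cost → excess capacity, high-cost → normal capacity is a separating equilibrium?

Under separation: excess capacity → low-cost (pays 110); normal capacity → high-cost (pays 68).
High-cost: 68 − 0 = 68 ≥ 110 − 60 = 50. Holds regardless of c. ✓
Low-cost: 110 − c ≥ 68 − 0, so c ≤ 110 − 68 = 42.

42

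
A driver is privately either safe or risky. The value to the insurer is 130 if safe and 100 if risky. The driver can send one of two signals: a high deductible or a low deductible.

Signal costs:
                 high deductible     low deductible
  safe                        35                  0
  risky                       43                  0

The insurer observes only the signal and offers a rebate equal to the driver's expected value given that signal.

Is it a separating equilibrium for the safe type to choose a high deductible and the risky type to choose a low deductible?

No

If types separate, high deductible earns payment 130 and low deductible earns 100.
Safe: high deductible gives 130 − 35 = 95; low deductible gives 100 − 0 = 100. Would deviate. ✗
Risky: low deductible gives 100 − 0 = 100; high deductible gives 130 − 43 = 87. No deviation. ✓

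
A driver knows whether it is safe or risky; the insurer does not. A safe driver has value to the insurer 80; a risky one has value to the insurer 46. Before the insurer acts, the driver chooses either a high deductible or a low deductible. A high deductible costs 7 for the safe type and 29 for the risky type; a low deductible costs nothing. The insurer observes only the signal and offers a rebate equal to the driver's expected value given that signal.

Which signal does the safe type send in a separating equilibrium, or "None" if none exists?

None

Try safe → high deductible, risky → low deductible:
  If types separate, high deductible earns payment 80 and low deductible earns 46.
  Safe: high deductible gives 80 − 7 = 73; low deductible gives 46 − 0 = 46. No deviation. ✓
  Risky: low deductible gives 46 − 0 = 46; high deductible gives 80 − 29 = 51. Would deviate. ✗
Try safe → low deductible, risky → high deductible:
  If types separate, low deductible earns payment 80 and high deductible earns 46.
  Safe: low deductible gives 80 − 0 = 80; high deductible gives 46 − 7 = 39. No deviation. ✓
  Risky: high deductible gives 46 − 29 = 17; low deductible gives 80 − 0 = 80. Would deviate. ✗
Neither assignment is incentive-compatible.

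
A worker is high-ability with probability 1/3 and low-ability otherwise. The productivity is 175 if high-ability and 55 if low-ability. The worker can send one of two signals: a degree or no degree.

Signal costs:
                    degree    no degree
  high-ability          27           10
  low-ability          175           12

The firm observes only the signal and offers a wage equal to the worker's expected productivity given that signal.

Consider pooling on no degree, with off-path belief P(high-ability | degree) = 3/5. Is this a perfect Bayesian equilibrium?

No

On the equilibrium path (no degree) the firm holds the prior 1/3 and pays 1/3·175 + 2/3·55 = 95. Off-path (degree) belief 3/5 gives 3/5·175 + 2/5·55 = 127.
High-ability: no degree gives 95 − 10 = 85; degree gives 127 − 27 = 100. Deviates. ✗
Low-ability: no degree gives 95 − 12 = 83; degree gives 127 − 175 = -48. Stays. ✓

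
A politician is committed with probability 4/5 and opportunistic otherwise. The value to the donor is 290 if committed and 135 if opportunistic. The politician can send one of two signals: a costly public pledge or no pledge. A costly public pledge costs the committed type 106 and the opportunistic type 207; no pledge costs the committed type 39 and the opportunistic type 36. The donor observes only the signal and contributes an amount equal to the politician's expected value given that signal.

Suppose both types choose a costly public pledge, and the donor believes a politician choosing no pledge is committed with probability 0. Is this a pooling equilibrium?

On the equilibrium path (pledge) the donor holds the prior 4/5 and pays 4/5·290 + 1/5·135 = 259. Off-path (no pledge) belief 0 gives 0·290 + 1·135 = 135.
Committed: pledge gives 259 − 106 = 153; no pledge gives 135 − 39 = 96. Stays. ✓
Opportunistic: pledge gives 259 − 207 = 52; no pledge gives 135 − 36 = 99. Deviates. ✗

No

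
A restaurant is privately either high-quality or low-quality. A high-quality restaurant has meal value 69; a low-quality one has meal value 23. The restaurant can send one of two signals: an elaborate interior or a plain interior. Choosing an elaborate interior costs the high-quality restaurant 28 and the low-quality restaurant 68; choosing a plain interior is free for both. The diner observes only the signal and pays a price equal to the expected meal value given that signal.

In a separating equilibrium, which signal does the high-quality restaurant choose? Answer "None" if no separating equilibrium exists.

elaborate interior

Try high-quality → elaborate interior, low-quality → plain interior:
  If types separate, elaborate interior earns payment 69 and plain interior earns 23.
  High-quality: elaborate interior gives 69 − 28 = 41; plain interior gives 23 − 0 = 23. No deviation. ✓
  Low-quality: plain interior gives 23 − 0 = 23; elaborate interior gives 69 − 68 = 1. No deviation. ✓
Both hold — the high-quality type sends elaborate interior.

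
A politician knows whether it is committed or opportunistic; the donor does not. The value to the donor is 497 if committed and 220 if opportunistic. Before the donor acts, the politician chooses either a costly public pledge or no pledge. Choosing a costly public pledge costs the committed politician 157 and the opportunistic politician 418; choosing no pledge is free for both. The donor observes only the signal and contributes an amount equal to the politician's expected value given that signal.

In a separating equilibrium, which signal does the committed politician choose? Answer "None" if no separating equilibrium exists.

Try committed → pledge, opportunistic → no pledge:
  Under separation the donor infers type exactly: pledge → committed (pays 497), no pledge → opportunistic (pays 220).
  Committed: pledge gives 497 − 157 = 340; no pledge gives 220 − 0 = 220. No deviation. ✓
  Opportunistic: no pledge gives 220 − 0 = 220; pledge gives 497 − 418 = 79. No deviation. ✓
Both hold — the committed type sends pledge.

pledge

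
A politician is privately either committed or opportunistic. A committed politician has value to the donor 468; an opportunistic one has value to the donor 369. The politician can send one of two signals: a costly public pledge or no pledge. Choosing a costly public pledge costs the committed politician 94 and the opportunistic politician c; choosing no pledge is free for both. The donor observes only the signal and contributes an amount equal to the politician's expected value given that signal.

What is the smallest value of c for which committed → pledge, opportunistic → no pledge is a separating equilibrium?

99

Under separation: pledge → committed (pays 468); no pledge → opportunistic (pays 369).
Committed: 468 − 94 = 374 ≥ 369 − 0 = 369. Holds regardless of c. ✓
Opportunistic: 369 − 0 ≥ 468 − c, so c ≥ 468 − 369 = 99.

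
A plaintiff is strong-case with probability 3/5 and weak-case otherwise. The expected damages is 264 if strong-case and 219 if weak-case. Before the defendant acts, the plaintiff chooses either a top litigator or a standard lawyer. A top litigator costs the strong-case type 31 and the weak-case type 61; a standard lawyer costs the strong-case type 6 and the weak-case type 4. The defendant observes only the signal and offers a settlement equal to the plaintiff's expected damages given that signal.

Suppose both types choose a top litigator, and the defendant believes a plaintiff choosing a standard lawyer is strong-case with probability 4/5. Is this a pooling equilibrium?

On the equilibrium path (top litigator) the defendant holds the prior 3/5 and pays 3/5·264 + 2/5·219 = 246. Off-path (standard lawyer) belief 4/5 gives 4/5·264 + 1/5·219 = 255.
Strong-case: top litigator gives 246 − 31 = 215; standard lawyer gives 255 − 6 = 249. Deviates. ✗
Weak-case: top litigator gives 246 − 61 = 185; standard lawyer gives 255 − 4 = 251. Deviates. ✗

No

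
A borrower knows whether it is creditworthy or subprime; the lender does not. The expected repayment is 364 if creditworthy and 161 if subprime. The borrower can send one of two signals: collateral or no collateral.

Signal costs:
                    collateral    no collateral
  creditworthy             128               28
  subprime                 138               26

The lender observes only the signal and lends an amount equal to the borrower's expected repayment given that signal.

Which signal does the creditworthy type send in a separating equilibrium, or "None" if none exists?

Try creditworthy → collateral, subprime → no collateral:
  Under separation the lender infers type exactly: collateral → creditworthy (pays 364), no collateral → subprime (pays 161).
  Creditworthy: collateral gives 364 − 128 = 236; no collateral gives 161 − 28 = 133. No deviation. ✓
  Subprime: no collateral gives 161 − 26 = 135; collateral gives 364 − 138 = 226. Would deviate. ✗
Try creditworthy → no collateral, subprime → collateral:
  Under separation the lender infers type exactly: no collateral → creditworthy (pays 364), collateral → subprime (pays 161).
  Creditworthy: no collateral gives 364 − 28 = 336; collateral gives 161 − 128 = 33. No deviation. ✓
  Subprime: collateral gives 161 − 138 = 23; no collateral gives 364 − 26 = 338. Would deviate. ✗
Neither assignment is incentive-compatible.

None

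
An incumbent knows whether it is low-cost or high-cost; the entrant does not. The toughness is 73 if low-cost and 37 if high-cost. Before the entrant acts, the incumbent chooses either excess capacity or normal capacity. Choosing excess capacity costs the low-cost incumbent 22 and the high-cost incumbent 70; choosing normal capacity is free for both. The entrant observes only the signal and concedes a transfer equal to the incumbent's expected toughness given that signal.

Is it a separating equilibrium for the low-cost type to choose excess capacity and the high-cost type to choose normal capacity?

If types separate, excess capacity earns payment 73 and normal capacity earns 37.
Low-cost: excess capacity gives 73 − 22 = 51; normal capacity gives 37 − 0 = 37. No deviation. ✓
High-cost: normal capacity gives 37 − 0 = 37; excess capacity gives 73 − 70 = 3. No deviation. ✓
Both incentive constraints hold.

Yes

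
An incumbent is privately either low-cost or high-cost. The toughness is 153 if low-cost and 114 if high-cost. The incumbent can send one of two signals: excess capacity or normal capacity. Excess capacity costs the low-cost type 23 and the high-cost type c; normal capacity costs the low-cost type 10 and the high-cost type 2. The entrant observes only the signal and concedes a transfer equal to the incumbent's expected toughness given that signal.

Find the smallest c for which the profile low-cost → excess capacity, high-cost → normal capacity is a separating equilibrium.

41

Under separation: excess capacity → low-cost (pays 153); normal capacity → high-cost (pays 114).
Low-cost: 153 − 23 = 130 ≥ 114 − 10 = 104. Holds regardless of c. ✓
High-cost: 114 − 2 ≥ 153 − c, so c ≥ 153 − 112 = 41.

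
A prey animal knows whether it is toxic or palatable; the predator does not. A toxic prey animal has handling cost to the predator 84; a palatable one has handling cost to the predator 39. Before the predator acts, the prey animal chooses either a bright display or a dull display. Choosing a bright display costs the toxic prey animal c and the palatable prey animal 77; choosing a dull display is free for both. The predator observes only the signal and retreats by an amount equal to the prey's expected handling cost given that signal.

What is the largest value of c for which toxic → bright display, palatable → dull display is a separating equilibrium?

45

Under separation: bright display → toxic (pays 84); dull display → palatable (pays 39).
Palatable: 39 − 0 = 39 ≥ 84 − 77 = 7. Holds regardless of c. ✓
Toxic: 84 − c ≥ 39 − 0, so c ≤ 84 − 39 = 45.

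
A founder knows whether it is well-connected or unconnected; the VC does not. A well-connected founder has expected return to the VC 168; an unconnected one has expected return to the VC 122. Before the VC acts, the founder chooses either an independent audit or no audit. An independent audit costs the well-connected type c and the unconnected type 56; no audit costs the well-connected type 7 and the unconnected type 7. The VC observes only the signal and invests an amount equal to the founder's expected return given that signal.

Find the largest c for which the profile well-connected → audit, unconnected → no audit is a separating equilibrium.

Under separation: audit → well-connected (pays 168); no audit → unconnected (pays 122).
Unconnected: 122 − 7 = 115 ≥ 168 − 56 = 112. Holds regardless of c. ✓
Well-connected: 168 − c ≥ 122 − 7, so c ≤ 168 − 115 = 53.

53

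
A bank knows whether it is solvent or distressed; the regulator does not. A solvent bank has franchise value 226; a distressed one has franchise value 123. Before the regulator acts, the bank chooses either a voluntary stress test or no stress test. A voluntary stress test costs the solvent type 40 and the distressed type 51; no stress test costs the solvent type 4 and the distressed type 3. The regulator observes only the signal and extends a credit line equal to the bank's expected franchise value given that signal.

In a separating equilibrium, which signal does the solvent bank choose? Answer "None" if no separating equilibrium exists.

Try solvent → stress test, distressed → no stress test:
  If types separate, stress test earns payment 226 and no stress test earns 123.
  Solvent: stress test gives 226 − 40 = 186; no stress test gives 123 − 4 = 119. No deviation. ✓
  Distressed: no stress test gives 123 − 3 = 120; stress test gives 226 − 51 = 175. Would deviate. ✗
Try solvent → no stress test, distressed → stress test:
  If types separate, no stress test earns payment 226 and stress test earns 123.
  Solvent: no stress test gives 226 − 4 = 222; stress test gives 123 − 40 = 83. No deviation. ✓
  Distressed: stress test gives 123 − 51 = 72; no stress test gives 226 − 3 = 223. Would deviate. ✗
Neither assignment is incentive-compatible.

None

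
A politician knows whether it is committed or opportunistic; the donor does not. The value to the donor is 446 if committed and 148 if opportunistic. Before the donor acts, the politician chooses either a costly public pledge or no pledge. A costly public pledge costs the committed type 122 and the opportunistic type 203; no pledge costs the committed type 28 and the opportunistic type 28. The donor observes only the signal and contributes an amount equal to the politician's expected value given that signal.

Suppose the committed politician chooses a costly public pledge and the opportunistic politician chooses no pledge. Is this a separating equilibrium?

Under separation the donor infers type exactly: pledge → committed (pays 446), no pledge → opportunistic (pays 148).
Committed: pledge gives 446 − 122 = 324; no pledge gives 148 − 28 = 120. No deviation. ✓
Opportunistic: no pledge gives 148 − 28 = 120; pledge gives 446 − 203 = 243. Would deviate. ✗

No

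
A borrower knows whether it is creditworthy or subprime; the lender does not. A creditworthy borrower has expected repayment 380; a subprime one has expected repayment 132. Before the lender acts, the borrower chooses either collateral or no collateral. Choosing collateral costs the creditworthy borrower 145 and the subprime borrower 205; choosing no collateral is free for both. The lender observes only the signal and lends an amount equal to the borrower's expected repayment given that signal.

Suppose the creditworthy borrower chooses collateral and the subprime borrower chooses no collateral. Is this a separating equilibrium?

If types separate, collateral earns payment 380 and no collateral earns 132.
Creditworthy: collateral gives 380 − 145 = 235; no collateral gives 132 − 0 = 132. No deviation. ✓
Subprime: no collateral gives 132 − 0 = 132; collateral gives 380 − 205 = 175. Would deviate. ✗

No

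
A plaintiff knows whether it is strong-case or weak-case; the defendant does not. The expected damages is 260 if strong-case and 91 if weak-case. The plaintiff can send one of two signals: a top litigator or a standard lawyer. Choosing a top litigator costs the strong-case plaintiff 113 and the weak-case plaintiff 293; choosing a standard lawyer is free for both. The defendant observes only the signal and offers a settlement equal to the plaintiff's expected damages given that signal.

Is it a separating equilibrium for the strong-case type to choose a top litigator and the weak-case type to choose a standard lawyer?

Yes

Under separation the defendant infers type exactly: top litigator → strong-case (pays 260), standard lawyer → weak-case (pays 91).
Strong-case: top litigator gives 260 − 113 = 147; standard lawyer gives 91 − 0 = 91. No deviation. ✓
Weak-case: standard lawyer gives 91 − 0 = 91; top litigator gives 260 − 293 = -33. No deviation. ✓
Neither type gains from mimicking the other.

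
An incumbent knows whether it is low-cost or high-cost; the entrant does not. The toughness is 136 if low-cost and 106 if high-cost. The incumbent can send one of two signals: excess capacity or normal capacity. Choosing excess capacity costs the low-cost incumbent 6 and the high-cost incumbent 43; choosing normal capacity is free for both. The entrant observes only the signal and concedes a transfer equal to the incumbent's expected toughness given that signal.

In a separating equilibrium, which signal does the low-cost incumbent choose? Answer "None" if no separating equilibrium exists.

Try low-cost → excess capacity, high-cost → normal capacity:
  If types separate, excess capacity earns payment 136 and normal capacity earns 106.
  Low-cost: excess capacity gives 136 − 6 = 130; normal capacity gives 106 − 0 = 106. No deviation. ✓
  High-cost: normal capacity gives 106 − 0 = 106; excess capacity gives 136 − 43 = 93. No deviation. ✓
Both hold — the low-cost type sends excess capacity.

excess capacity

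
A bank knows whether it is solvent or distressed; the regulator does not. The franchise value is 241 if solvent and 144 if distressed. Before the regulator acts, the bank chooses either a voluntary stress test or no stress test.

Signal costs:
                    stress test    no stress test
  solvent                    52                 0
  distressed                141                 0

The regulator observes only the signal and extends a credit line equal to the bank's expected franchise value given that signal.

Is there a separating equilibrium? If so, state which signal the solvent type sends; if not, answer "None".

Try solvent → stress test, distressed → no stress test:
  Under separation the regulator infers type exactly: stress test → solvent (pays 241), no stress test → distressed (pays 144).
  Solvent: stress test gives 241 − 52 = 189; no stress test gives 144 − 0 = 144. No deviation. ✓
  Distressed: no stress test gives 144 − 0 = 144; stress test gives 241 − 141 = 100. No deviation. ✓
Both hold — the solvent type sends stress test.

stress test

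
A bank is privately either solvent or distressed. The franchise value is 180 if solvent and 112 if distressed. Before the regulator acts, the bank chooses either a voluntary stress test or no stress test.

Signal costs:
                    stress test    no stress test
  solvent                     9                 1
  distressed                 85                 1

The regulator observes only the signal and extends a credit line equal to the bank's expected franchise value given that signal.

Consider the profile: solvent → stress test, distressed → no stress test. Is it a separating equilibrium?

Yes

If types separate, stress test earns payment 180 and no stress test earns 112.
Solvent: stress test gives 180 − 9 = 171; no stress test gives 112 − 1 = 111. No deviation. ✓
Distressed: no stress test gives 112 − 1 = 111; stress test gives 180 − 85 = 95. No deviation. ✓
Both incentive constraints hold.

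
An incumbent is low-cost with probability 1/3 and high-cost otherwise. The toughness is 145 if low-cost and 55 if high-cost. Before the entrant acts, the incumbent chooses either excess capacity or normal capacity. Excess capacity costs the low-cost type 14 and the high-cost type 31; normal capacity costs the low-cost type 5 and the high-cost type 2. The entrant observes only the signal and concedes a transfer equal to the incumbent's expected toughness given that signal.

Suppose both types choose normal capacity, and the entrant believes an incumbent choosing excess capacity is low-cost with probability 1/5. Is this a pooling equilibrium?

On the equilibrium path (normal capacity) the entrant holds the prior 1/3 and pays 1/3·145 + 2/3·55 = 85. Off-path (excess capacity) belief 1/5 gives 1/5·145 + 4/5·55 = 73.
Low-cost: normal capacity gives 85 − 5 = 80; excess capacity gives 73 − 14 = 59. Stays. ✓
High-cost: normal capacity gives 85 − 2 = 83; excess capacity gives 73 − 31 = 42. Stays. ✓
Beliefs are Bayes-consistent on-path and both types best-respond.

Yes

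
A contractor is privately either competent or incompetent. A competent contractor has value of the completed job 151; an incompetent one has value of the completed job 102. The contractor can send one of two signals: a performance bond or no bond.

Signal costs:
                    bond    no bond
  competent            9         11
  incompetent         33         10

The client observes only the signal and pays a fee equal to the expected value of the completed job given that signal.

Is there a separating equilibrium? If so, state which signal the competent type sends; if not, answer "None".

Try competent → bond, incompetent → no bond:
  Under separation the client infers type exactly: bond → competent (pays 151), no bond → incompetent (pays 102).
  Competent: bond gives 151 − 9 = 142; no bond gives 102 − 11 = 91. No deviation. ✓
  Incompetent: no bond gives 102 − 10 = 92; bond gives 151 − 33 = 118. Would deviate. ✗
Try competent → no bond, incompetent → bond:
  Under separation the client infers type exactly: no bond → competent (pays 151), bond → incompetent (pays 102).
  Competent: no bond gives 151 − 11 = 140; bond gives 102 − 9 = 93. No deviation. ✓
  Incompetent: bond gives 102 − 33 = 69; no bond gives 151 − 10 = 141. Would deviate. ✗
Neither assignment is incentive-compatible.

None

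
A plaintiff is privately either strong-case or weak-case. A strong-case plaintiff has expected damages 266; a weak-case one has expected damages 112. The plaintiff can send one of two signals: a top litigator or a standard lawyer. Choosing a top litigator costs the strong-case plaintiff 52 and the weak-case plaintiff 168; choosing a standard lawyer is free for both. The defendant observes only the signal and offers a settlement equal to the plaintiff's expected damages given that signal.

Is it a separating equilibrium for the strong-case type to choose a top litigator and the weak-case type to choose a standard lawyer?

Yes

If types separate, top litigator earns payment 266 and standard lawyer earns 112.
Strong-case: top litigator gives 266 − 52 = 214; standard lawyer gives 112 − 0 = 112. No deviation. ✓
Weak-case: standard lawyer gives 112 − 0 = 112; top litigator gives 266 − 168 = 98. No deviation. ✓
Neither type gains from mimicking the other.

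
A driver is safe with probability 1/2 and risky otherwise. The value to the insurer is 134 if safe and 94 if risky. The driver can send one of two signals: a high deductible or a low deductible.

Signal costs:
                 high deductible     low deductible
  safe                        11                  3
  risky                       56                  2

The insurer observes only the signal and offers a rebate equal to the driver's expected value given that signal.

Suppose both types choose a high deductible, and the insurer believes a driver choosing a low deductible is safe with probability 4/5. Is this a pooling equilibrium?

No

At the pooled signal (high deductible) the insurer holds the prior 1/2 and pays 1/2·134 + 1/2·94 = 114. Off-path (low deductible) belief 4/5 gives 4/5·134 + 1/5·94 = 126.
Safe: high deductible gives 114 − 11 = 103; low deductible gives 126 − 3 = 123. Deviates. ✗
Risky: high deductible gives 114 − 56 = 58; low deductible gives 126 − 2 = 124. Deviates. ✗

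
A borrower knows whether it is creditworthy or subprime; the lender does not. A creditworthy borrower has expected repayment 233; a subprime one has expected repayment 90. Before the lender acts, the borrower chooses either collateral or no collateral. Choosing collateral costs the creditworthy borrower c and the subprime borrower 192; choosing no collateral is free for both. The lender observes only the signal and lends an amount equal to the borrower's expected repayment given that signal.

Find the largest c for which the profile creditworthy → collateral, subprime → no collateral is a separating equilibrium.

Under separation: collateral → creditworthy (pays 233); no collateral → subprime (pays 90).
Subprime: 90 − 0 = 90 ≥ 233 − 192 = 41. Holds regardless of c. ✓
Creditworthy: 233 − c ≥ 90 − 0, so c ≤ 233 − 90 = 143.

143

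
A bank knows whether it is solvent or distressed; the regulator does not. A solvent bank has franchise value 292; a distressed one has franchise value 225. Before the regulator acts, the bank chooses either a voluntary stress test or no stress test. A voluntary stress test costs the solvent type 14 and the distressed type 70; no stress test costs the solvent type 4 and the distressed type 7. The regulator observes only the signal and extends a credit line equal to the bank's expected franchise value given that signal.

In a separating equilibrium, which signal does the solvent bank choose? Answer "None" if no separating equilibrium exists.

Try solvent → stress test, distressed → no stress test:
  Under separation the regulator infers type exactly: stress test → solvent (pays 292), no stress test → distressed (pays 225).
  Solvent: stress test gives 292 − 14 = 278; no stress test gives 225 − 4 = 221. No deviation. ✓
  Distressed: no stress test gives 225 − 7 = 218; stress test gives 292 − 70 = 222. Would deviate. ✗
Try solvent → no stress test, distressed → stress test:
  Under separation the regulator infers type exactly: no stress test → solvent (pays 292), stress test → distressed (pays 225).
  Solvent: no stress test gives 292 − 4 = 288; stress test gives 225 − 14 = 211. No deviation. ✓
  Distressed: stress test gives 225 − 70 = 155; no stress test gives 292 − 7 = 285. Would deviate. ✗
Neither assignment is incentive-compatible.

None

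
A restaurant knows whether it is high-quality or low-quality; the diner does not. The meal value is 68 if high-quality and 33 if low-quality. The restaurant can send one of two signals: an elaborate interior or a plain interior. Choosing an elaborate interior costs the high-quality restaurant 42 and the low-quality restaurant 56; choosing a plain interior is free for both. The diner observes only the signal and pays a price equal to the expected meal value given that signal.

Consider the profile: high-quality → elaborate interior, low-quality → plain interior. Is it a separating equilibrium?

No

If types separate, elaborate interior earns payment 68 and plain interior earns 33.
High-quality: elaborate interior gives 68 − 42 = 26; plain interior gives 33 − 0 = 33. Would deviate. ✗
Low-quality: plain interior gives 33 − 0 = 33; elaborate interior gives 68 − 56 = 12. No deviation. ✓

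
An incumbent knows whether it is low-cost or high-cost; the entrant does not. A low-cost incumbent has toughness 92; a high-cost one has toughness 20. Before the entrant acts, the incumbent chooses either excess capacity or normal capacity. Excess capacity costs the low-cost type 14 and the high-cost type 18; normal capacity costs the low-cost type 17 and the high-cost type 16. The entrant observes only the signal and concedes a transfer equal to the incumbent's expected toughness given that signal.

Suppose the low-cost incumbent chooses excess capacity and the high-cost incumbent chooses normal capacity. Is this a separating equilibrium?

No

If types separate, excess capacity earns payment 92 and normal capacity earns 20.
Low-cost: excess capacity gives 92 − 14 = 78; normal capacity gives 20 − 17 = 3. No deviation. ✓
High-cost: normal capacity gives 20 − 16 = 4; excess capacity gives 92 − 18 = 74. Would deviate. ✗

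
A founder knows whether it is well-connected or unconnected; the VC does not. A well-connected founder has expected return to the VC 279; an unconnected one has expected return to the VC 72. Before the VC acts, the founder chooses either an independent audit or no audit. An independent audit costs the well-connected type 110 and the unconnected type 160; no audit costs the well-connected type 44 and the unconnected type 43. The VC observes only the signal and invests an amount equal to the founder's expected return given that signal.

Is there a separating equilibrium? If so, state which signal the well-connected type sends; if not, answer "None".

Try well-connected → audit, unconnected → no audit:
  If types separate, audit earns payment 279 and no audit earns 72.
  Well-connected: audit gives 279 − 110 = 169; no audit gives 72 − 44 = 28. No deviation. ✓
  Unconnected: no audit gives 72 − 43 = 29; audit gives 279 − 160 = 119. Would deviate. ✗
Try well-connected → no audit, unconnected → audit:
  If types separate, no audit earns payment 279 and audit earns 72.
  Well-connected: no audit gives 279 − 44 = 235; audit gives 72 − 110 = -38. No deviation. ✓
  Unconnected: audit gives 72 − 160 = -88; no audit gives 279 − 43 = 236. Would deviate. ✗
Neither assignment is incentive-compatible.

None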